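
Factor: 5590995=3^1*5^1*372733^1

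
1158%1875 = 1158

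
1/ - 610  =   - 1 + 609/610 = -0.00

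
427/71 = 427/71=6.01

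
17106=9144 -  - 7962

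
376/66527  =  376/66527 = 0.01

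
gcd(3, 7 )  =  1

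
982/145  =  6 + 112/145 = 6.77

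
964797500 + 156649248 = 1121446748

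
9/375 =3/125 = 0.02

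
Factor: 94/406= 47/203 = 7^(-1 )*29^( - 1 ) * 47^1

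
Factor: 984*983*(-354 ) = - 342414288 = - 2^4*3^2*41^1*59^1*983^1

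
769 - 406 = 363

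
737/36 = 737/36 = 20.47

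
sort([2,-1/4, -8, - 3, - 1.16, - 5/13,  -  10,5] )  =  [ - 10, - 8, - 3, - 1.16, - 5/13,  -  1/4, 2 , 5 ]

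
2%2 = 0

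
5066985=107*47355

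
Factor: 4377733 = 19^1*113^1*2039^1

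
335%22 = 5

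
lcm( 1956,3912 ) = 3912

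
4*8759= 35036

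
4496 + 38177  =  42673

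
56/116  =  14/29 =0.48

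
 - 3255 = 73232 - 76487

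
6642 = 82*81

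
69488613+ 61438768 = 130927381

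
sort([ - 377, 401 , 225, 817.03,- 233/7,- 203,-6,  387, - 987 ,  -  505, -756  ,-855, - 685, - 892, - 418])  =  [ - 987, -892, - 855 ,-756, - 685,-505, - 418,  -  377, - 203,  -  233/7, - 6, 225, 387, 401, 817.03 ]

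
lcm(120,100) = 600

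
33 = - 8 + 41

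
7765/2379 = 7765/2379 = 3.26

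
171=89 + 82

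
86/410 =43/205 = 0.21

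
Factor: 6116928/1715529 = 2^6*19^( - 1 )*30097^(-1 )*31859^1  =  2038976/571843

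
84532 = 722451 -637919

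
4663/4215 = 1 + 448/4215  =  1.11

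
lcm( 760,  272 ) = 25840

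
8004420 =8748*915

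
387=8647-8260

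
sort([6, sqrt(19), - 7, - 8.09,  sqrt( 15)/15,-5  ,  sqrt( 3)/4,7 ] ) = [-8.09 , - 7, - 5, sqrt( 15)/15 , sqrt( 3 ) /4, sqrt ( 19 ), 6,7]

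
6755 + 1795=8550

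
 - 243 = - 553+310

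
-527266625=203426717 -730693342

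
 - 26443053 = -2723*9711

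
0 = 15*0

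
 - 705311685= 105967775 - 811279460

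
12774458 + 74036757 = 86811215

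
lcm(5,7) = 35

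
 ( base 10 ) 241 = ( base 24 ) A1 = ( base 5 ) 1431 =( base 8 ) 361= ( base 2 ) 11110001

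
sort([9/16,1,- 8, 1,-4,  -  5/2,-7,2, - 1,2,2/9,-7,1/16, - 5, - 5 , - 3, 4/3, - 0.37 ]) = [ - 8,-7,-7, - 5,  -  5 , - 4 , -3, - 5/2, - 1, - 0.37,1/16,2/9,9/16 , 1,1,4/3,2, 2 ] 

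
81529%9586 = 4841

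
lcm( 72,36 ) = 72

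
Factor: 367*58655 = 5^1*367^1*11731^1 =21526385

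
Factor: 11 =11^1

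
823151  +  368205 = 1191356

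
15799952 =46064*343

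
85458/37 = 85458/37 = 2309.68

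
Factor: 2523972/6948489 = 2^2*11^1 * 37^ ( - 1 ) * 59^( - 1 )*1061^( - 1 )*19121^1 = 841324/2316163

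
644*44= 28336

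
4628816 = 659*7024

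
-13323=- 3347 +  - 9976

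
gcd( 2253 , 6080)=1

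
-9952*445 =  - 4428640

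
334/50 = 6 + 17/25 = 6.68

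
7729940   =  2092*3695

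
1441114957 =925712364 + 515402593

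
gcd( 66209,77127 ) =1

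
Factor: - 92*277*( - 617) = 15723628= 2^2*23^1*277^1*617^1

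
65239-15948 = 49291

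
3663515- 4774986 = - 1111471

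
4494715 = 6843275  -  2348560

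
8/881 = 8/881 = 0.01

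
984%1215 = 984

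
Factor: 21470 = 2^1*5^1*19^1 * 113^1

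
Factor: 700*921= 2^2*3^1*5^2*7^1*307^1 = 644700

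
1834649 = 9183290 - 7348641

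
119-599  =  -480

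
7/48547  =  7/48547 = 0.00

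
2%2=0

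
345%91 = 72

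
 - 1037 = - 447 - 590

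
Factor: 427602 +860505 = 1288107 = 3^2 * 17^1 * 8419^1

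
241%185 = 56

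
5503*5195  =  28588085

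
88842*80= 7107360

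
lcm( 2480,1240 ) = 2480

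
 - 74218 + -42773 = -116991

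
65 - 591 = -526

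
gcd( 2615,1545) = 5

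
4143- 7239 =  - 3096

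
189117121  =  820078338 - 630961217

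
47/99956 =47/99956 = 0.00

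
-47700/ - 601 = 79+221/601 = 79.37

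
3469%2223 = 1246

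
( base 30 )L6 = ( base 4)21330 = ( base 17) 237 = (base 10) 636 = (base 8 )1174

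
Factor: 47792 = 2^4* 29^1*103^1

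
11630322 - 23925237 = - 12294915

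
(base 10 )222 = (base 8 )336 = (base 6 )1010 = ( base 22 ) A2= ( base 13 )141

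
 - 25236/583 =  - 25236/583 = - 43.29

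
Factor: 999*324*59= 2^2*3^7*37^1* 59^1 = 19096884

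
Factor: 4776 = 2^3*3^1*199^1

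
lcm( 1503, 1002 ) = 3006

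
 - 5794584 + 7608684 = 1814100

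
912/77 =912/77  =  11.84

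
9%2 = 1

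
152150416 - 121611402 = 30539014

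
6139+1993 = 8132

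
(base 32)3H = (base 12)95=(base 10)113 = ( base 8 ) 161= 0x71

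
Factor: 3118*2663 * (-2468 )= - 20492381512 = - 2^3*617^1*1559^1 * 2663^1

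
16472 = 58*284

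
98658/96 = 16443/16=1027.69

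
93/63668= 93/63668 = 0.00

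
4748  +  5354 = 10102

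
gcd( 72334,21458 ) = 2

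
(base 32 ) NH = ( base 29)ps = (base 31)o9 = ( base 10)753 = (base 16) 2f1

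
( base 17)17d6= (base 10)7163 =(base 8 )15773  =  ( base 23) dca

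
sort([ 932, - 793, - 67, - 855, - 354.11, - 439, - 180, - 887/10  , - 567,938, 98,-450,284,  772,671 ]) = [ - 855, - 793,- 567 , - 450 , - 439, - 354.11, - 180, - 887/10,-67 , 98, 284,  671,772, 932 , 938]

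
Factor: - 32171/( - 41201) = 53^1*607^1*41201^( - 1)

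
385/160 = 77/32 = 2.41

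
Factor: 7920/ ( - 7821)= - 2^4*5^1*79^(- 1) = - 80/79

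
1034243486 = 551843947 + 482399539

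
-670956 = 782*( - 858 )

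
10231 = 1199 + 9032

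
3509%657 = 224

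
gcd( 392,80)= 8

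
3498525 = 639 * 5475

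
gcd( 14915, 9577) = 157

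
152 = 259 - 107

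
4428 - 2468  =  1960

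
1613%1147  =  466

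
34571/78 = 34571/78 = 443.22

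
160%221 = 160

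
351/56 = 351/56=6.27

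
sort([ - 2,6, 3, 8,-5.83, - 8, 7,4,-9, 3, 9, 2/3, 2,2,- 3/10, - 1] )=[ - 9, - 8,- 5.83, - 2, - 1, - 3/10, 2/3,2, 2 , 3,3, 4, 6, 7,8, 9]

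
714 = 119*6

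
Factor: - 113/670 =-2^ ( - 1 )*5^( - 1)*67^(  -  1)*113^1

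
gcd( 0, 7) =7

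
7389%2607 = 2175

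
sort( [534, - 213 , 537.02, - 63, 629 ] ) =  [ - 213, - 63,534, 537.02,629]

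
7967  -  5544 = 2423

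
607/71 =8 + 39/71 = 8.55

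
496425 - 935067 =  - 438642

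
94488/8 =11811 = 11811.00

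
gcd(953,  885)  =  1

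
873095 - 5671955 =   -  4798860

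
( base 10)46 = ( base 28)1i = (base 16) 2e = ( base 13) 37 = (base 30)1g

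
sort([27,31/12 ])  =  [31/12,27]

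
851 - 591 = 260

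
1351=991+360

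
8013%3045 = 1923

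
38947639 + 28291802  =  67239441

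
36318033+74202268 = 110520301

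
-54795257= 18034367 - 72829624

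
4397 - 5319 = - 922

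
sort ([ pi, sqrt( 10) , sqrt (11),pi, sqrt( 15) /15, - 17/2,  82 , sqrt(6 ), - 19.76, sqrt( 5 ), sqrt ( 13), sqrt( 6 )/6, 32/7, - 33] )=[ - 33, - 19.76,- 17/2, sqrt( 15)/15, sqrt( 6 )/6,sqrt(5 ), sqrt(  6), pi, pi , sqrt(10), sqrt( 11), sqrt(13), 32/7, 82] 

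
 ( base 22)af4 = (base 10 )5174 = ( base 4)1100312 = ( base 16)1436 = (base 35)47T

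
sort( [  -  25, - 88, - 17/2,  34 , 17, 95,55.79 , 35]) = [ - 88,-25, - 17/2 , 17,34, 35,  55.79, 95] 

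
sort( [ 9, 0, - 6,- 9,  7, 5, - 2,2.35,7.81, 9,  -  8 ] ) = [ - 9,-8,-6, - 2, 0, 2.35, 5,7, 7.81,  9, 9 ]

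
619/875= 619/875 = 0.71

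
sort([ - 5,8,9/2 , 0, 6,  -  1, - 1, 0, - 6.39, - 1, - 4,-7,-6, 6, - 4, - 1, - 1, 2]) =[ - 7, - 6.39, - 6, - 5,-4, - 4, - 1 , - 1, - 1,-1,-1, 0, 0, 2,9/2, 6, 6, 8]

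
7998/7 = 7998/7 = 1142.57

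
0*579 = 0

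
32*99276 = 3176832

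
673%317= 39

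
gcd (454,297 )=1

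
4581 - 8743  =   - 4162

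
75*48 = 3600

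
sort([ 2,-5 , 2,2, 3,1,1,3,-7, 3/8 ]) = [-7, - 5,3/8, 1,1,2,2,2, 3,3 ]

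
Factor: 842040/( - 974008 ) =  - 3^2 * 5^1*7^(-1 )  *2339^1*17393^( - 1 ) = - 105255/121751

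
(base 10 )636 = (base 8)1174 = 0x27c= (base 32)js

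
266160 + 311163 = 577323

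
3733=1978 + 1755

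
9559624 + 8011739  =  17571363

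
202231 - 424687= -222456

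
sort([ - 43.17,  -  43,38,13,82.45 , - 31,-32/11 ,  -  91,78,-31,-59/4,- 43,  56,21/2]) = [-91, - 43.17,-43, - 43,  -  31, - 31,  -  59/4, - 32/11,21/2,13,38 , 56,78, 82.45 ] 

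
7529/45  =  7529/45 = 167.31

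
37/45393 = 37/45393=0.00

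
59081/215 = 274+171/215= 274.80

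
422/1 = 422 = 422.00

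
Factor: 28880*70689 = 2041498320 = 2^4*3^1*5^1*19^2*23563^1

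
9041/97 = 93 + 20/97 =93.21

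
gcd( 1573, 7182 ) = 1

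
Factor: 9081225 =3^2 * 5^2*40361^1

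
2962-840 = 2122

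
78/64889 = 78/64889 = 0.00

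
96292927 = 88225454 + 8067473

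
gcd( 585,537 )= 3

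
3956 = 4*989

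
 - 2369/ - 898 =2+573/898  =  2.64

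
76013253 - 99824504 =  - 23811251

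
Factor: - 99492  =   - 2^2*3^1*8291^1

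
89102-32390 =56712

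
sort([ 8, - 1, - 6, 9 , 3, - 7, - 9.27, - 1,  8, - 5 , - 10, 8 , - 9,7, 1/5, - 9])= [ - 10, - 9.27, - 9, - 9 ,  -  7,  -  6, - 5,  -  1,- 1,1/5, 3, 7,8, 8,8, 9 ] 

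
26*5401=140426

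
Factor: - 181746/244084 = - 2^(-1)*3^2*23^1*139^(-1) =- 207/278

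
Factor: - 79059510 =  - 2^1*3^3*5^1*23^1*29^1*439^1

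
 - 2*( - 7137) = 14274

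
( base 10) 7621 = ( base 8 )16705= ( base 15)23D1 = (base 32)7E5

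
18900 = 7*2700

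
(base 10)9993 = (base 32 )9O9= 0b10011100001001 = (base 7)41064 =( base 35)85I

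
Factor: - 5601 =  - 3^1*1867^1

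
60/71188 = 15/17797   =  0.00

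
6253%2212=1829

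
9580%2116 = 1116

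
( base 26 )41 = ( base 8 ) 151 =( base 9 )126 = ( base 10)105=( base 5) 410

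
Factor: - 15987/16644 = -73/76 =-2^( - 2) *19^ ( - 1)*73^1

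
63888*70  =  4472160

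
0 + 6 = 6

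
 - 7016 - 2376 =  -9392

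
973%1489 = 973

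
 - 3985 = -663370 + 659385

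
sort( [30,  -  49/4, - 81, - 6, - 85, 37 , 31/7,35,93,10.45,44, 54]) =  [ - 85,- 81 , - 49/4, - 6, 31/7,10.45,  30, 35,37, 44, 54, 93]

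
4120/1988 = 2 + 36/497 = 2.07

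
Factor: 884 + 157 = 3^1*347^1 = 1041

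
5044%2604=2440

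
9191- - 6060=15251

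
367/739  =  367/739   =  0.50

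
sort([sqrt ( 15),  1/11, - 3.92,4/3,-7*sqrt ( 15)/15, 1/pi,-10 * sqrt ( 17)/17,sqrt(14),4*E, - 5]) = [ - 5,-3.92 , - 10*sqrt( 17) /17, - 7*sqrt(15)/15,1/11,1/pi,4/3,sqrt(14),sqrt( 15 ),4*E]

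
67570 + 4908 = 72478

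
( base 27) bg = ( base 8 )471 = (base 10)313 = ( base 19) g9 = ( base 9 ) 377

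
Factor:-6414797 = -17^1*401^1*941^1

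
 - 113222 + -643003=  - 756225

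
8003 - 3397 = 4606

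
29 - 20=9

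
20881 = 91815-70934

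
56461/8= 56461/8 = 7057.62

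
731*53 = 38743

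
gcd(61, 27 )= 1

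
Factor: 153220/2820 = 3^ ( - 1)* 163^1  =  163/3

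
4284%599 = 91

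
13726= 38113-24387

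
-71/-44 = 71/44 = 1.61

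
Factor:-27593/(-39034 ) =41/58 = 2^(  -  1) * 29^( - 1)*41^1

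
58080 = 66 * 880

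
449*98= 44002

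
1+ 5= 6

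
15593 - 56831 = -41238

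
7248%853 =424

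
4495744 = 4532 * 992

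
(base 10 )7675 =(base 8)16773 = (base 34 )6lp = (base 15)241a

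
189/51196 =189/51196  =  0.00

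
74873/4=18718 + 1/4   =  18718.25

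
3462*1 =3462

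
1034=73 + 961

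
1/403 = 1/403 = 0.00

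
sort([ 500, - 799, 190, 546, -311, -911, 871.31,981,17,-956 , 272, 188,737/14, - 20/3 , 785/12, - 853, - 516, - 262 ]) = [ - 956, - 911, - 853, - 799, - 516, -311,  -  262,  -  20/3,17, 737/14 , 785/12, 188,  190,272,  500, 546,871.31, 981 ] 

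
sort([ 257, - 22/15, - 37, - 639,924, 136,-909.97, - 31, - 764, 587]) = [ - 909.97,-764, - 639, - 37,-31,- 22/15, 136, 257, 587, 924 ] 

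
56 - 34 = 22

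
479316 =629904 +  - 150588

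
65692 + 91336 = 157028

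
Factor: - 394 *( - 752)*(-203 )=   -  2^5*7^1 * 29^1*47^1*197^1= - 60146464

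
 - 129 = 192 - 321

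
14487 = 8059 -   -  6428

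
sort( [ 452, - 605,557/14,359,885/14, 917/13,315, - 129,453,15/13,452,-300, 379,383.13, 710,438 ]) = [ - 605, - 300, - 129,15/13,557/14, 885/14,917/13,315,359,379,383.13,438, 452, 452, 453,710]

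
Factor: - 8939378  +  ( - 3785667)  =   - 12725045 = - 5^1 * 269^1*9461^1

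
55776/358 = 155 +143/179=155.80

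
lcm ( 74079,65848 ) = 592632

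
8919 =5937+2982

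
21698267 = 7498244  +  14200023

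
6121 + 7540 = 13661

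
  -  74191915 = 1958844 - 76150759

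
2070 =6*345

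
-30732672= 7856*( - 3912 ) 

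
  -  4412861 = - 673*6557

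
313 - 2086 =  - 1773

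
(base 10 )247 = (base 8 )367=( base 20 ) c7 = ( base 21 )BG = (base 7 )502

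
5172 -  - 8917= 14089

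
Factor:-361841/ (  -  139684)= 487/188 = 2^( - 2)*47^( - 1)*487^1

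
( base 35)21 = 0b1000111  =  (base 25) 2L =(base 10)71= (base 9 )78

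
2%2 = 0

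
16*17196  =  275136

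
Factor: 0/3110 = 0^1 = 0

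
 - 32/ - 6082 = 16/3041 = 0.01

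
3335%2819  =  516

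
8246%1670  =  1566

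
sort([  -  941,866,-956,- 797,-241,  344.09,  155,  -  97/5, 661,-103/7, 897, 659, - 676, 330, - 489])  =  [ - 956,  -  941,  -  797, - 676,  -  489,-241, - 97/5, - 103/7, 155, 330, 344.09,659, 661, 866,897]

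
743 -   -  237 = 980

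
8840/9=982 + 2/9= 982.22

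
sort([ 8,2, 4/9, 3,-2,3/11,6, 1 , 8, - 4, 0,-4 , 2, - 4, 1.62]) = [  -  4 , - 4, - 4, -2,0, 3/11, 4/9, 1,1.62, 2, 2, 3,  6, 8, 8] 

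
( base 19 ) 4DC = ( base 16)6A7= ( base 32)1l7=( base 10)1703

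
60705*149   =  9045045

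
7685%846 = 71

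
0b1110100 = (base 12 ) 98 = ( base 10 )116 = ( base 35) 3b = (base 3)11022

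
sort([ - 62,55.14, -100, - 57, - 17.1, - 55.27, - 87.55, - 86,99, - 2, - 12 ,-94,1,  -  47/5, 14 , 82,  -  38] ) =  [ - 100, -94, - 87.55, - 86,-62,- 57, - 55.27, - 38, - 17.1,-12,  -  47/5,-2,1,14,55.14,82,99 ] 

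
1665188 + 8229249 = 9894437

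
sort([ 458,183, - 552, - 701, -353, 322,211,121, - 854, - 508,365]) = [ - 854, - 701, - 552,-508, - 353, 121,183,211 , 322,365,458] 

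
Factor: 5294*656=2^5*41^1*2647^1 =3472864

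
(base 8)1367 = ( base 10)759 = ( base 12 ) 533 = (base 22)1CB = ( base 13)465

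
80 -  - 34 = 114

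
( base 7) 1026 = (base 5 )2423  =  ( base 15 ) 193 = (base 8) 553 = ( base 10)363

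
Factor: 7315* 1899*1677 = 23295517245 = 3^3*5^1*7^1 * 11^1*13^1*19^1*43^1* 211^1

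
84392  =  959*88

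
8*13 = 104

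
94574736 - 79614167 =14960569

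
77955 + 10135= 88090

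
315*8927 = 2812005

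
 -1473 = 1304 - 2777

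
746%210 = 116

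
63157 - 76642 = -13485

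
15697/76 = 206 + 41/76 = 206.54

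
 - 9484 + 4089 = - 5395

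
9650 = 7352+2298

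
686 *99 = 67914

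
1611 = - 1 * ( - 1611)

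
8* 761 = 6088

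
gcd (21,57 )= 3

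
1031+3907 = 4938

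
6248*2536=15844928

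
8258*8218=67864244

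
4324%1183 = 775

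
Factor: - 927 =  - 3^2*103^1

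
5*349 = 1745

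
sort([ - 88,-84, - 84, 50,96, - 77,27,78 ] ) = [ - 88,-84,  -  84,  -  77,27,50,78,96]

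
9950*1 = 9950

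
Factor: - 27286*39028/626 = -532459004/313 = -2^2*7^1*11^1*313^(- 1)*887^1*1949^1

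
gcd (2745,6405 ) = 915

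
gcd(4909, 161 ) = 1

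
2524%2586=2524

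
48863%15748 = 1619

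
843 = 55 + 788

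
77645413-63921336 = 13724077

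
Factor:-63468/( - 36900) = 43/25 = 5^ ( - 2)  *  43^1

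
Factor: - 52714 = -2^1*26357^1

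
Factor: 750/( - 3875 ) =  - 2^1*3^1*31^( - 1)=- 6/31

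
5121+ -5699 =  - 578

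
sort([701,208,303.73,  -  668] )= [ - 668,208,303.73,701]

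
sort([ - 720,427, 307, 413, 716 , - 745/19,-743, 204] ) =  [  -  743, - 720, - 745/19, 204, 307,413 , 427,716] 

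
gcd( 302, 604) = 302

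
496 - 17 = 479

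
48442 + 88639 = 137081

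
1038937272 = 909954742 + 128982530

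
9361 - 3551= 5810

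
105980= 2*52990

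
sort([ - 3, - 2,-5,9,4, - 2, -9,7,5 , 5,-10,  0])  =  [-10,-9, - 5,  -  3, - 2, - 2,0,4,5,5,7, 9 ]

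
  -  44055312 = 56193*( - 784 ) 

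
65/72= 65/72 = 0.90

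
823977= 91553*9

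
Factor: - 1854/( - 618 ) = 3^1 = 3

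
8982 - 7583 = 1399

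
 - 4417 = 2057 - 6474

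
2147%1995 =152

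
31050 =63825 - 32775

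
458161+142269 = 600430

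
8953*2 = 17906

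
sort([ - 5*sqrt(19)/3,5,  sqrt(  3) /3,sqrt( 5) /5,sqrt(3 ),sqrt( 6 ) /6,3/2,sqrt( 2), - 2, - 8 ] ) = [ - 8, - 5*sqrt( 19) /3,  -  2,sqrt(6) /6, sqrt( 5)/5,sqrt(3)/3,sqrt( 2 ),3/2,  sqrt(3), 5] 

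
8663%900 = 563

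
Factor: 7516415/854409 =3^( - 1 )*5^1*31^1*71^1*683^1*284803^(  -  1 ) 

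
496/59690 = 248/29845 = 0.01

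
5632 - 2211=3421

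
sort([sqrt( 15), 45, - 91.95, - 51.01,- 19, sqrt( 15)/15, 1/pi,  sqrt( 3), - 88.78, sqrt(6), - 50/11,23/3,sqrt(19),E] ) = [ - 91.95, - 88.78 , - 51.01, - 19, - 50/11, sqrt( 15 ) /15,1/pi, sqrt (3),sqrt( 6),E, sqrt ( 15), sqrt(  19), 23/3, 45]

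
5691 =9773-4082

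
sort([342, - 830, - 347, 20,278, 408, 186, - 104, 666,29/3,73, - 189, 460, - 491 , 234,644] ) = [ - 830,-491, - 347,-189, - 104,29/3, 20, 73,  186,234,278,342,  408 , 460,644,666] 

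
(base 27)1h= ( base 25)1j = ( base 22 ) 20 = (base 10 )44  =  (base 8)54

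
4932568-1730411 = 3202157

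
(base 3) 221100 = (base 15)309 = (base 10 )684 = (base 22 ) 192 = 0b1010101100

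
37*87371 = 3232727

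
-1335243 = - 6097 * 219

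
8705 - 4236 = 4469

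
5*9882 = 49410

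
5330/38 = 140 + 5/19 = 140.26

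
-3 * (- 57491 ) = 172473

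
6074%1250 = 1074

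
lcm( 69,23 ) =69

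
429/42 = 10+3/14 = 10.21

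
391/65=6 + 1/65  =  6.02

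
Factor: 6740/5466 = 3370/2733 = 2^1 * 3^ ( - 1 ) * 5^1*337^1*911^ ( - 1) 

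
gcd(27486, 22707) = 27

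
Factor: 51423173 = 3823^1*13451^1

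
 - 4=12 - 16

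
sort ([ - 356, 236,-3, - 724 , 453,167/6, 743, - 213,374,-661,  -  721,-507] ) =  [ - 724 ,  -  721, - 661,-507, - 356,-213 ,  -  3, 167/6,236 , 374 , 453, 743 ] 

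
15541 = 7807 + 7734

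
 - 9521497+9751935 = 230438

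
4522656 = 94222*48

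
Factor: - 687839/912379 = -13^( - 1) *70183^(-1)*687839^1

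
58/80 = 29/40=0.72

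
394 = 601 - 207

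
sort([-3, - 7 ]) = [ - 7, - 3 ] 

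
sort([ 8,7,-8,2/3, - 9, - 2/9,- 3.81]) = [ - 9, - 8,-3.81 ,-2/9,2/3,7,8]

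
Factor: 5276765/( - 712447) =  - 5^1 * 13^1*81181^1 * 712447^ ( - 1) 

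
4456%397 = 89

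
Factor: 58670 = 2^1  *  5^1 * 5867^1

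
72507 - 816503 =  - 743996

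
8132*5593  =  45482276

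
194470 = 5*38894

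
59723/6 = 59723/6 = 9953.83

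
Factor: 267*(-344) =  - 2^3*3^1*43^1 *89^1 = - 91848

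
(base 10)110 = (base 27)42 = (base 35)35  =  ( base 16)6e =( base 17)68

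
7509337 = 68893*109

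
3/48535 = 3/48535 =0.00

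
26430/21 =1258  +  4/7=1258.57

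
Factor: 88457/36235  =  5^( - 1 ) * 53^1*1669^1*7247^( - 1) 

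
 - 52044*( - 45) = 2341980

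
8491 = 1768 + 6723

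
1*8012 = 8012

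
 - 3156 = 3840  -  6996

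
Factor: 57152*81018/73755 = 2^7*5^ ( - 1)*7^1*11^( - 1)*19^1 * 47^1*149^ ( - 1) *643^1 = 514482304/8195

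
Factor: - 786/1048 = - 3/4 = -2^( - 2 )  *3^1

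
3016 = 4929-1913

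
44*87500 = 3850000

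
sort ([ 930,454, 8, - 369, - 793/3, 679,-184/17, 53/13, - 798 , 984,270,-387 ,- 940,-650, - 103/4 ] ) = [  -  940, - 798, - 650, - 387, - 369,-793/3,-103/4,-184/17, 53/13, 8, 270,454,679,930,984] 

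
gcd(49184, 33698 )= 58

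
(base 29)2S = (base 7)152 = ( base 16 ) 56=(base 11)79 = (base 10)86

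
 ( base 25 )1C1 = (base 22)1K2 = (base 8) 1636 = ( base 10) 926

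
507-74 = 433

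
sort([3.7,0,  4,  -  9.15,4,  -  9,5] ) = [ - 9.15, -9,0,3.7,4, 4,  5 ]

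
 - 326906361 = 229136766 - 556043127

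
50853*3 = 152559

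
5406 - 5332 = 74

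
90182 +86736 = 176918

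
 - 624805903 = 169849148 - 794655051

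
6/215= 6/215 = 0.03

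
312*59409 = 18535608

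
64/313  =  64/313 = 0.20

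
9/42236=9/42236= 0.00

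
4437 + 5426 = 9863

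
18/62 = 9/31 = 0.29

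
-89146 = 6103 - 95249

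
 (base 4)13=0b111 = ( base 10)7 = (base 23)7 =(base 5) 12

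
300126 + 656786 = 956912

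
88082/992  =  44041/496   =  88.79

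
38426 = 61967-23541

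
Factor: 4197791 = 13^2*59^1* 421^1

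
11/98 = 11/98=0.11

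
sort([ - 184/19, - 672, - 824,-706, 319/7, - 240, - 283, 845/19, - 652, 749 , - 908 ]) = [-908, - 824,- 706,-672, - 652 , -283,  -  240,  -  184/19, 845/19,319/7,749 ]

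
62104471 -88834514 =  - 26730043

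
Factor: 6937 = 7^1*991^1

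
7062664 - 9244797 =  - 2182133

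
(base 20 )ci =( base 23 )B5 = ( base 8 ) 402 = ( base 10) 258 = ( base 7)516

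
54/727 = 54/727 = 0.07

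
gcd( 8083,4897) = 59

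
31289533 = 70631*443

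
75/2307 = 25/769 =0.03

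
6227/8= 778 + 3/8 = 778.38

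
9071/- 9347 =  - 1 + 276/9347 = - 0.97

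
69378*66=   4578948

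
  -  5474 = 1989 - 7463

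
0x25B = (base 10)603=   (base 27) M9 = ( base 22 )159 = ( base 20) 1A3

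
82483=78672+3811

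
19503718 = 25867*754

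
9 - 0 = 9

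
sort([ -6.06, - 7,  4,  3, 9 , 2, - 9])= [-9,-7,-6.06, 2, 3, 4, 9 ] 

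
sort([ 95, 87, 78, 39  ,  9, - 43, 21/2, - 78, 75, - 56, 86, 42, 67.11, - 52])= [ - 78,-56, - 52, - 43,9, 21/2,39, 42, 67.11, 75, 78,86, 87,  95]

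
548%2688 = 548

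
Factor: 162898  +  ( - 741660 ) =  - 2^1 * 289381^1 = - 578762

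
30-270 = -240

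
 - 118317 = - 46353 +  - 71964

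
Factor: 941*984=925944 = 2^3*3^1*41^1*941^1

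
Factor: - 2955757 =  - 7^1*31^1*53^1*257^1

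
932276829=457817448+474459381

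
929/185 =5 + 4/185  =  5.02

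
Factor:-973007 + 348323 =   -  624684 = -2^2*3^1*52057^1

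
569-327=242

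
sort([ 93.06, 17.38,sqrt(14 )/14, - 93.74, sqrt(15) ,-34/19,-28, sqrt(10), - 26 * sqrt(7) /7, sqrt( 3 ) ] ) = [ -93.74,-28, - 26 * sqrt(7 )/7,  -  34/19, sqrt(14)/14,sqrt(  3 ), sqrt(10), sqrt (15),17.38,93.06]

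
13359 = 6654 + 6705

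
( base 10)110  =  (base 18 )62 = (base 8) 156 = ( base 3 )11002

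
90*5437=489330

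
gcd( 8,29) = 1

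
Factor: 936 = 2^3 * 3^2*13^1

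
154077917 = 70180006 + 83897911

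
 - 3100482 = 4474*(-693)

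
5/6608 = 5/6608=   0.00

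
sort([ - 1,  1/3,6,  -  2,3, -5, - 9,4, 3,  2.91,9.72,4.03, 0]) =[-9, - 5,  -  2, - 1,0,1/3, 2.91,3, 3,4, 4.03,6,9.72]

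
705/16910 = 141/3382 = 0.04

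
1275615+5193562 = 6469177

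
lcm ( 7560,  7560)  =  7560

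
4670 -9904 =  - 5234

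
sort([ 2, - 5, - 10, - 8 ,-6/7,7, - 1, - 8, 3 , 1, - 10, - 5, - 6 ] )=[ - 10,-10,- 8,-8, - 6,-5, - 5, - 1, - 6/7, 1, 2,  3,7] 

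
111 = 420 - 309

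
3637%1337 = 963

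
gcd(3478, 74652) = 2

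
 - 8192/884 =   -  2048/221=- 9.27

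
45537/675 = 67 + 104/225 = 67.46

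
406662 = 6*67777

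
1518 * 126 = 191268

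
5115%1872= 1371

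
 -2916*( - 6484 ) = 18907344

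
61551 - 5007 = 56544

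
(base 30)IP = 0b1000110101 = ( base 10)565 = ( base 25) mf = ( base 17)1G4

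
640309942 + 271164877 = 911474819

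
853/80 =10  +  53/80=10.66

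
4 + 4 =8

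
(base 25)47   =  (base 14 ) 79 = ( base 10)107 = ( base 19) 5C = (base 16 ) 6B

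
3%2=1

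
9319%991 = 400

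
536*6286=3369296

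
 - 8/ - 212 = 2/53 = 0.04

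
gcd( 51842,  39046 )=14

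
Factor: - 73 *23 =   -  1679 = - 23^1*73^1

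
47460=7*6780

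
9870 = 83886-74016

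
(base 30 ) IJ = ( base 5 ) 4214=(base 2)1000101111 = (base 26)ld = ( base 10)559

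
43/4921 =43/4921=0.01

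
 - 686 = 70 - 756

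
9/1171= 9/1171  =  0.01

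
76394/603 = 126 + 416/603 = 126.69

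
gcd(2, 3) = 1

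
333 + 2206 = 2539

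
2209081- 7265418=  - 5056337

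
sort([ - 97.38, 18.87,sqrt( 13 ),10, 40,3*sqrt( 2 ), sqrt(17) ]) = [ - 97.38,sqrt( 13), sqrt( 17 ), 3 *sqrt(2 ),10,18.87, 40]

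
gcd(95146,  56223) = 1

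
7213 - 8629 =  - 1416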